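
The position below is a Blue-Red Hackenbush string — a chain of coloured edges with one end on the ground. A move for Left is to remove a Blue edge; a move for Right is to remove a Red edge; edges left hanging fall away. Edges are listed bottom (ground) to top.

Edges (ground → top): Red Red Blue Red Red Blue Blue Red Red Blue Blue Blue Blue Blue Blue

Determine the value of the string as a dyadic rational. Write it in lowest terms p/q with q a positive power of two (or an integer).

Build v(s[:k]) for k = 1..15, string s = Red Red Blue Red Red Blue Blue Red Red Blue Blue Blue Blue Blue Blue.
edge 1 of 15 (Red): { none | 0 } gives -1
edge 2 of 15 (Red): { none | -1, 0 } gives -2
edge 3 of 15 (Blue): { -2 | -1, 0 } gives -3/2
edge 4 of 15 (Red): { -2 | -3/2, -1, 0 } gives -7/4
edge 5 of 15 (Red): { -2 | -7/4, -3/2, -1, 0 } gives -15/8
edge 6 of 15 (Blue): { -2, -15/8 | -7/4, -3/2, -1, 0 } gives -29/16
edge 7 of 15 (Blue): { -2, -15/8, -29/16 | -7/4, -3/2, -1, 0 } gives -57/32
edge 8 of 15 (Red): { -2, -15/8, -29/16 | -57/32, -7/4, -3/2, -1, 0 } gives -115/64
edge 9 of 15 (Red): { -2, -15/8, -29/16 | -115/64, -57/32, -7/4, -3/2, -1, 0 } gives -231/128
edge 10 of 15 (Blue): { -2, -15/8, -29/16, -231/128 | -115/64, -57/32, -7/4, -3/2, -1, 0 } gives -461/256
edge 11 of 15 (Blue): { -2, -15/8, -29/16, -231/128, -461/256 | -115/64, -57/32, -7/4, -3/2, -1, 0 } gives -921/512
edge 12 of 15 (Blue): { -2, -15/8, -29/16, -231/128, -461/256, -921/512 | -115/64, -57/32, -7/4, -3/2, -1, 0 } gives -1841/1024
edge 13 of 15 (Blue): { -2, -15/8, -29/16, -231/128, -461/256, -921/512, -1841/1024 | -115/64, -57/32, -7/4, -3/2, -1, 0 } gives -3681/2048
edge 14 of 15 (Blue): { -2, -15/8, -29/16, -231/128, -461/256, -921/512, -1841/1024, -3681/2048 | -115/64, -57/32, -7/4, -3/2, -1, 0 } gives -7361/4096
edge 15 of 15 (Blue): { -2, -15/8, -29/16, -231/128, -461/256, -921/512, -1841/1024, -3681/2048, -7361/4096 | -115/64, -57/32, -7/4, -3/2, -1, 0 } gives -14721/8192

-14721/8192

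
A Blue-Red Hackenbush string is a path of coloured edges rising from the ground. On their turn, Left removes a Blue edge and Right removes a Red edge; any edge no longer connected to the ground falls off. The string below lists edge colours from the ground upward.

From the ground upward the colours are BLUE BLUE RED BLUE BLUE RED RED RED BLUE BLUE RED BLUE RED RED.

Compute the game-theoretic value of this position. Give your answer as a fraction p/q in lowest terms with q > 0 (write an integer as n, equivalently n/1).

7273/4096

step 1: add BLUE to get B; options L={ 0 } R={ ∅ } — 1
step 2: add BLUE to get BB; options L={ 0, 1 } R={ ∅ } — 2
step 3: add RED to get BBR; options L={ 0, 1 } R={ 2 } — 3/2
step 4: add BLUE to get BBRB; options L={ 0, 1, 3/2 } R={ 2 } — 7/4
step 5: add BLUE to get BBRBB; options L={ 0, 1, 3/2, 7/4 } R={ 2 } — 15/8
step 6: add RED to get BBRBBR; options L={ 0, 1, 3/2, 7/4 } R={ 15/8, 2 } — 29/16
step 7: add RED to get BBRBBRR; options L={ 0, 1, 3/2, 7/4 } R={ 29/16, 15/8, 2 } — 57/32
step 8: add RED to get BBRBBRRR; options L={ 0, 1, 3/2, 7/4 } R={ 57/32, 29/16, 15/8, 2 } — 113/64
step 9: add BLUE to get BBRBBRRRB; options L={ 0, 1, 3/2, 7/4, 113/64 } R={ 57/32, 29/16, 15/8, 2 } — 227/128
step 10: add BLUE to get BBRBBRRRBB; options L={ 0, 1, 3/2, 7/4, 113/64, 227/128 } R={ 57/32, 29/16, 15/8, 2 } — 455/256
step 11: add RED to get BBRBBRRRBBR; options L={ 0, 1, 3/2, 7/4, 113/64, 227/128 } R={ 455/256, 57/32, 29/16, 15/8, 2 } — 909/512
step 12: add BLUE to get BBRBBRRRBBRB; options L={ 0, 1, 3/2, 7/4, 113/64, 227/128, 909/512 } R={ 455/256, 57/32, 29/16, 15/8, 2 } — 1819/1024
step 13: add RED to get BBRBBRRRBBRBR; options L={ 0, 1, 3/2, 7/4, 113/64, 227/128, 909/512 } R={ 1819/1024, 455/256, 57/32, 29/16, 15/8, 2 } — 3637/2048
step 14: add RED to get BBRBBRRRBBRBRR; options L={ 0, 1, 3/2, 7/4, 113/64, 227/128, 909/512 } R={ 3637/2048, 1819/1024, 455/256, 57/32, 29/16, 15/8, 2 } — 7273/4096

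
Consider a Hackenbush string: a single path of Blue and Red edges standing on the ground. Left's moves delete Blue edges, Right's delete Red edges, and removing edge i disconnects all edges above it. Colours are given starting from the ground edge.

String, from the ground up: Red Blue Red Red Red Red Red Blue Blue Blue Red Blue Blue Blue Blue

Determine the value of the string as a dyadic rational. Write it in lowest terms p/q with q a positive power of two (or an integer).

-15905/16384

Recurse on prefixes of the 15-edge string Red Blue Red Red Red Red Red Blue Blue Blue Red Blue Blue Blue Blue:
edge 1 of 15 (Red): { — | 0 } = -1
edge 2 of 15 (Blue): { -1 | 0 } = -1/2
edge 3 of 15 (Red): { -1 | -1/2, 0 } = -3/4
edge 4 of 15 (Red): { -1 | -3/4, -1/2, 0 } = -7/8
edge 5 of 15 (Red): { -1 | -7/8, -3/4, -1/2, 0 } = -15/16
edge 6 of 15 (Red): { -1 | -15/16, -7/8, -3/4, -1/2, 0 } = -31/32
edge 7 of 15 (Red): { -1 | -31/32, -15/16, -7/8, -3/4, -1/2, 0 } = -63/64
edge 8 of 15 (Blue): { -1, -63/64 | -31/32, -15/16, -7/8, -3/4, -1/2, 0 } = -125/128
edge 9 of 15 (Blue): { -1, -63/64, -125/128 | -31/32, -15/16, -7/8, -3/4, -1/2, 0 } = -249/256
edge 10 of 15 (Blue): { -1, -63/64, -125/128, -249/256 | -31/32, -15/16, -7/8, -3/4, -1/2, 0 } = -497/512
edge 11 of 15 (Red): { -1, -63/64, -125/128, -249/256 | -497/512, -31/32, -15/16, -7/8, -3/4, -1/2, 0 } = -995/1024
edge 12 of 15 (Blue): { -1, -63/64, -125/128, -249/256, -995/1024 | -497/512, -31/32, -15/16, -7/8, -3/4, -1/2, 0 } = -1989/2048
edge 13 of 15 (Blue): { -1, -63/64, -125/128, -249/256, -995/1024, -1989/2048 | -497/512, -31/32, -15/16, -7/8, -3/4, -1/2, 0 } = -3977/4096
edge 14 of 15 (Blue): { -1, -63/64, -125/128, -249/256, -995/1024, -1989/2048, -3977/4096 | -497/512, -31/32, -15/16, -7/8, -3/4, -1/2, 0 } = -7953/8192
edge 15 of 15 (Blue): { -1, -63/64, -125/128, -249/256, -995/1024, -1989/2048, -3977/4096, -7953/8192 | -497/512, -31/32, -15/16, -7/8, -3/4, -1/2, 0 } = -15905/16384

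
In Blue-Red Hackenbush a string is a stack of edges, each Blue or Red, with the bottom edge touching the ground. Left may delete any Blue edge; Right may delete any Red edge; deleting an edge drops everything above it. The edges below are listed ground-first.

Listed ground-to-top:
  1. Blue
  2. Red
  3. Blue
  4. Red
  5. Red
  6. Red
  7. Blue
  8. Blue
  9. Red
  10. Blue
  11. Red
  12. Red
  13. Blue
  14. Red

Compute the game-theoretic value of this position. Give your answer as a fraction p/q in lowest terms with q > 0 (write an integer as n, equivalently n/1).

4517/8192

1 of 14 · B · max L 0 · min R +∞ so 1
2 of 14 · BR · max L 0 · min R 1 so 1/2
3 of 14 · BRB · max L 1/2 · min R 1 so 3/4
4 of 14 · BRBR · max L 1/2 · min R 3/4 so 5/8
5 of 14 · BRBRR · max L 1/2 · min R 5/8 so 9/16
6 of 14 · BRBRRR · max L 1/2 · min R 9/16 so 17/32
7 of 14 · BRBRRRB · max L 17/32 · min R 9/16 so 35/64
8 of 14 · BRBRRRBB · max L 35/64 · min R 9/16 so 71/128
9 of 14 · BRBRRRBBR · max L 35/64 · min R 71/128 so 141/256
10 of 14 · BRBRRRBBRB · max L 141/256 · min R 71/128 so 283/512
11 of 14 · BRBRRRBBRBR · max L 141/256 · min R 283/512 so 565/1024
12 of 14 · BRBRRRBBRBRR · max L 141/256 · min R 565/1024 so 1129/2048
13 of 14 · BRBRRRBBRBRRB · max L 1129/2048 · min R 565/1024 so 2259/4096
14 of 14 · BRBRRRBBRBRRBR · max L 1129/2048 · min R 2259/4096 so 4517/8192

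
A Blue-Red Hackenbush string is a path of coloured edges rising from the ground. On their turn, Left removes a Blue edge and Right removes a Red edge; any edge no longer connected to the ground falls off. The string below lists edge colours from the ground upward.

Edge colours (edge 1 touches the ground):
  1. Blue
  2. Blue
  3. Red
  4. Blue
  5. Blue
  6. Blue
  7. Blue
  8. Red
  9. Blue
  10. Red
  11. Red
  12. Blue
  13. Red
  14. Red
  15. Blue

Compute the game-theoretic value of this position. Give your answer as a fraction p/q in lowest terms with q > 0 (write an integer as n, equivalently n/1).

16019/8192

value(B) = { 0 | — } = 1
value(BB) = { 0, 1 | — } = 2
value(BBR) = { 0, 1 | 2 } = 3/2
value(BBRB) = { 0, 1, 3/2 | 2 } = 7/4
value(BBRBB) = { 0, 1, 3/2, 7/4 | 2 } = 15/8
value(BBRBBB) = { 0, 1, 3/2, 7/4, 15/8 | 2 } = 31/16
value(BBRBBBB) = { 0, 1, 3/2, 7/4, 15/8, 31/16 | 2 } = 63/32
value(BBRBBBBR) = { 0, 1, 3/2, 7/4, 15/8, 31/16 | 63/32, 2 } = 125/64
value(BBRBBBBRB) = { 0, 1, 3/2, 7/4, 15/8, 31/16, 125/64 | 63/32, 2 } = 251/128
value(BBRBBBBRBR) = { 0, 1, 3/2, 7/4, 15/8, 31/16, 125/64 | 251/128, 63/32, 2 } = 501/256
value(BBRBBBBRBRR) = { 0, 1, 3/2, 7/4, 15/8, 31/16, 125/64 | 501/256, 251/128, 63/32, 2 } = 1001/512
value(BBRBBBBRBRRB) = { 0, 1, 3/2, 7/4, 15/8, 31/16, 125/64, 1001/512 | 501/256, 251/128, 63/32, 2 } = 2003/1024
value(BBRBBBBRBRRBR) = { 0, 1, 3/2, 7/4, 15/8, 31/16, 125/64, 1001/512 | 2003/1024, 501/256, 251/128, 63/32, 2 } = 4005/2048
value(BBRBBBBRBRRBRR) = { 0, 1, 3/2, 7/4, 15/8, 31/16, 125/64, 1001/512 | 4005/2048, 2003/1024, 501/256, 251/128, 63/32, 2 } = 8009/4096
value(BBRBBBBRBRRBRRB) = { 0, 1, 3/2, 7/4, 15/8, 31/16, 125/64, 1001/512, 8009/4096 | 4005/2048, 2003/1024, 501/256, 251/128, 63/32, 2 } = 16019/8192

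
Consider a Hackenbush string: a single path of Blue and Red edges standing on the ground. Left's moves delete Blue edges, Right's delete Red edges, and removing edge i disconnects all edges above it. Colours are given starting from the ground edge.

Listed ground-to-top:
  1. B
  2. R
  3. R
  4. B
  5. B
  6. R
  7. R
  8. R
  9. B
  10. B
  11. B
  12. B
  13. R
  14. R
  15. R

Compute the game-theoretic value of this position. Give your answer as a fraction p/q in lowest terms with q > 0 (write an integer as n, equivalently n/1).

6385/16384

Prefix values for B R R B B R R R B B B B R R R via {L|R} + simplicity:
step 1: add B to get B; options L={ 0 } R={ · } = 1
step 2: add R to get BR; options L={ 0 } R={ 1 } = 1/2
step 3: add R to get BRR; options L={ 0 } R={ 1/2; 1 } = 1/4
step 4: add B to get BRRB; options L={ 0; 1/4 } R={ 1/2; 1 } = 3/8
step 5: add B to get BRRBB; options L={ 0; 1/4; 3/8 } R={ 1/2; 1 } = 7/16
step 6: add R to get BRRBBR; options L={ 0; 1/4; 3/8 } R={ 7/16; 1/2; 1 } = 13/32
step 7: add R to get BRRBBRR; options L={ 0; 1/4; 3/8 } R={ 13/32; 7/16; 1/2; 1 } = 25/64
step 8: add R to get BRRBBRRR; options L={ 0; 1/4; 3/8 } R={ 25/64; 13/32; 7/16; 1/2; 1 } = 49/128
step 9: add B to get BRRBBRRRB; options L={ 0; 1/4; 3/8; 49/128 } R={ 25/64; 13/32; 7/16; 1/2; 1 } = 99/256
step 10: add B to get BRRBBRRRBB; options L={ 0; 1/4; 3/8; 49/128; 99/256 } R={ 25/64; 13/32; 7/16; 1/2; 1 } = 199/512
step 11: add B to get BRRBBRRRBBB; options L={ 0; 1/4; 3/8; 49/128; 99/256; 199/512 } R={ 25/64; 13/32; 7/16; 1/2; 1 } = 399/1024
step 12: add B to get BRRBBRRRBBBB; options L={ 0; 1/4; 3/8; 49/128; 99/256; 199/512; 399/1024 } R={ 25/64; 13/32; 7/16; 1/2; 1 } = 799/2048
step 13: add R to get BRRBBRRRBBBBR; options L={ 0; 1/4; 3/8; 49/128; 99/256; 199/512; 399/1024 } R={ 799/2048; 25/64; 13/32; 7/16; 1/2; 1 } = 1597/4096
step 14: add R to get BRRBBRRRBBBBRR; options L={ 0; 1/4; 3/8; 49/128; 99/256; 199/512; 399/1024 } R={ 1597/4096; 799/2048; 25/64; 13/32; 7/16; 1/2; 1 } = 3193/8192
step 15: add R to get BRRBBRRRBBBBRRR; options L={ 0; 1/4; 3/8; 49/128; 99/256; 199/512; 399/1024 } R={ 3193/8192; 1597/4096; 799/2048; 25/64; 13/32; 7/16; 1/2; 1 } = 6385/16384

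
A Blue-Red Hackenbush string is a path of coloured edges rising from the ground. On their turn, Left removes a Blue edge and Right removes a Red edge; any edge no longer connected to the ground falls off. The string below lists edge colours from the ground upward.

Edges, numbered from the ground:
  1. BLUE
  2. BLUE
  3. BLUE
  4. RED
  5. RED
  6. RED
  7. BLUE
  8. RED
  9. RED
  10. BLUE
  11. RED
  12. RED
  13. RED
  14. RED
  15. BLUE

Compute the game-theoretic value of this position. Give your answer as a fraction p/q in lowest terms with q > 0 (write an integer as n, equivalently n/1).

1 of 15 · B · max L 0 · min R +∞ ⇒ 1
2 of 15 · BB · max L 1 · min R +∞ ⇒ 2
3 of 15 · BBB · max L 2 · min R +∞ ⇒ 3
4 of 15 · BBBR · max L 2 · min R 3 ⇒ 5/2
5 of 15 · BBBRR · max L 2 · min R 5/2 ⇒ 9/4
6 of 15 · BBBRRR · max L 2 · min R 9/4 ⇒ 17/8
7 of 15 · BBBRRRB · max L 17/8 · min R 9/4 ⇒ 35/16
8 of 15 · BBBRRRBR · max L 17/8 · min R 35/16 ⇒ 69/32
9 of 15 · BBBRRRBRR · max L 17/8 · min R 69/32 ⇒ 137/64
10 of 15 · BBBRRRBRRB · max L 137/64 · min R 69/32 ⇒ 275/128
11 of 15 · BBBRRRBRRBR · max L 137/64 · min R 275/128 ⇒ 549/256
12 of 15 · BBBRRRBRRBRR · max L 137/64 · min R 549/256 ⇒ 1097/512
13 of 15 · BBBRRRBRRBRRR · max L 137/64 · min R 1097/512 ⇒ 2193/1024
14 of 15 · BBBRRRBRRBRRRR · max L 137/64 · min R 2193/1024 ⇒ 4385/2048
15 of 15 · BBBRRRBRRBRRRRB · max L 4385/2048 · min R 2193/1024 ⇒ 8771/4096

8771/4096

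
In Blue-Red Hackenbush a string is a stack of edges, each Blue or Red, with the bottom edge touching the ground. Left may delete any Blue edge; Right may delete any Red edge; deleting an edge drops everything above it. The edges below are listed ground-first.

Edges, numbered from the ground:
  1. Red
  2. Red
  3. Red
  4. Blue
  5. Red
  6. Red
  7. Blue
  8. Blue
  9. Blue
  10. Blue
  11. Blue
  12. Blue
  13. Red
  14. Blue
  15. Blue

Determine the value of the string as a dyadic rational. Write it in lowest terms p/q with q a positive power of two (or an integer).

-11273/4096

1 of 15 · R · max L −∞ · min R 0 → -1
2 of 15 · RR · max L −∞ · min R -1 → -2
3 of 15 · RRR · max L −∞ · min R -2 → -3
4 of 15 · RRRB · max L -3 · min R -2 → -5/2
5 of 15 · RRRBR · max L -3 · min R -5/2 → -11/4
6 of 15 · RRRBRR · max L -3 · min R -11/4 → -23/8
7 of 15 · RRRBRRB · max L -23/8 · min R -11/4 → -45/16
8 of 15 · RRRBRRBB · max L -45/16 · min R -11/4 → -89/32
9 of 15 · RRRBRRBBB · max L -89/32 · min R -11/4 → -177/64
10 of 15 · RRRBRRBBBB · max L -177/64 · min R -11/4 → -353/128
11 of 15 · RRRBRRBBBBB · max L -353/128 · min R -11/4 → -705/256
12 of 15 · RRRBRRBBBBBB · max L -705/256 · min R -11/4 → -1409/512
13 of 15 · RRRBRRBBBBBBR · max L -705/256 · min R -1409/512 → -2819/1024
14 of 15 · RRRBRRBBBBBBRB · max L -2819/1024 · min R -1409/512 → -5637/2048
15 of 15 · RRRBRRBBBBBBRBB · max L -5637/2048 · min R -1409/512 → -11273/4096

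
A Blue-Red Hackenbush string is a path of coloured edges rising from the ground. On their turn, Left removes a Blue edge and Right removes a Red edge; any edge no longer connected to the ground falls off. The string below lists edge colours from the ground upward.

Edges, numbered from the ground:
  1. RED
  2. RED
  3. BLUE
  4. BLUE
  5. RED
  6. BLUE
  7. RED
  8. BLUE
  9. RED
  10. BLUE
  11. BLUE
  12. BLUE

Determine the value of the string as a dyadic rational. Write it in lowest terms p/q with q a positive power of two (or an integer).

-1361/1024

Prefix values for RED RED BLUE BLUE RED BLUE RED BLUE RED BLUE BLUE BLUE via {L|R} + simplicity:
edge 1 of 12 (RED): { ∅ | 0 } = -1
edge 2 of 12 (RED): { ∅ | -1, 0 } = -2
edge 3 of 12 (BLUE): { -2 | -1, 0 } = -3/2
edge 4 of 12 (BLUE): { -2, -3/2 | -1, 0 } = -5/4
edge 5 of 12 (RED): { -2, -3/2 | -5/4, -1, 0 } = -11/8
edge 6 of 12 (BLUE): { -2, -3/2, -11/8 | -5/4, -1, 0 } = -21/16
edge 7 of 12 (RED): { -2, -3/2, -11/8 | -21/16, -5/4, -1, 0 } = -43/32
edge 8 of 12 (BLUE): { -2, -3/2, -11/8, -43/32 | -21/16, -5/4, -1, 0 } = -85/64
edge 9 of 12 (RED): { -2, -3/2, -11/8, -43/32 | -85/64, -21/16, -5/4, -1, 0 } = -171/128
edge 10 of 12 (BLUE): { -2, -3/2, -11/8, -43/32, -171/128 | -85/64, -21/16, -5/4, -1, 0 } = -341/256
edge 11 of 12 (BLUE): { -2, -3/2, -11/8, -43/32, -171/128, -341/256 | -85/64, -21/16, -5/4, -1, 0 } = -681/512
edge 12 of 12 (BLUE): { -2, -3/2, -11/8, -43/32, -171/128, -341/256, -681/512 | -85/64, -21/16, -5/4, -1, 0 } = -1361/1024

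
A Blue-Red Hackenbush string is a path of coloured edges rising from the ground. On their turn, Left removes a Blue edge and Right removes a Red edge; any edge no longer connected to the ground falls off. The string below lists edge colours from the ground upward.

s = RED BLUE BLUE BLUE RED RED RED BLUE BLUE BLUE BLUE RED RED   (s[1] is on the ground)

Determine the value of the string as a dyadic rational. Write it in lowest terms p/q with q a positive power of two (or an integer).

-903/4096

1 of 13 · R · max L −∞ · min R 0 — -1
2 of 13 · RB · max L -1 · min R 0 — -1/2
3 of 13 · RBB · max L -1/2 · min R 0 — -1/4
4 of 13 · RBBB · max L -1/4 · min R 0 — -1/8
5 of 13 · RBBBR · max L -1/4 · min R -1/8 — -3/16
6 of 13 · RBBBRR · max L -1/4 · min R -3/16 — -7/32
7 of 13 · RBBBRRR · max L -1/4 · min R -7/32 — -15/64
8 of 13 · RBBBRRRB · max L -15/64 · min R -7/32 — -29/128
9 of 13 · RBBBRRRBB · max L -29/128 · min R -7/32 — -57/256
10 of 13 · RBBBRRRBBB · max L -57/256 · min R -7/32 — -113/512
11 of 13 · RBBBRRRBBBB · max L -113/512 · min R -7/32 — -225/1024
12 of 13 · RBBBRRRBBBBR · max L -113/512 · min R -225/1024 — -451/2048
13 of 13 · RBBBRRRBBBBRR · max L -113/512 · min R -451/2048 — -903/4096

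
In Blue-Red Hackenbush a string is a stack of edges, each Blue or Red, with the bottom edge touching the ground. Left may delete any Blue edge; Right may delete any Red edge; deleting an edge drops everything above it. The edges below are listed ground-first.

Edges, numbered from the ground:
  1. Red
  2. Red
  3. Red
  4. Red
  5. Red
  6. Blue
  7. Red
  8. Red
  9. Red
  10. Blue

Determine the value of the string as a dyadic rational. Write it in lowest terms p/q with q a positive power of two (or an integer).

-157/32

step 1: add Red to get R; options L={ · } R={ 0 } ⇒ -1
step 2: add Red to get RR; options L={ · } R={ -1 0 } ⇒ -2
step 3: add Red to get RRR; options L={ · } R={ -2 -1 0 } ⇒ -3
step 4: add Red to get RRRR; options L={ · } R={ -3 -2 -1 0 } ⇒ -4
step 5: add Red to get RRRRR; options L={ · } R={ -4 -3 -2 -1 0 } ⇒ -5
step 6: add Blue to get RRRRRB; options L={ -5 } R={ -4 -3 -2 -1 0 } ⇒ -9/2
step 7: add Red to get RRRRRBR; options L={ -5 } R={ -9/2 -4 -3 -2 -1 0 } ⇒ -19/4
step 8: add Red to get RRRRRBRR; options L={ -5 } R={ -19/4 -9/2 -4 -3 -2 -1 0 } ⇒ -39/8
step 9: add Red to get RRRRRBRRR; options L={ -5 } R={ -39/8 -19/4 -9/2 -4 -3 -2 -1 0 } ⇒ -79/16
step 10: add Blue to get RRRRRBRRRB; options L={ -5 -79/16 } R={ -39/8 -19/4 -9/2 -4 -3 -2 -1 0 } ⇒ -157/32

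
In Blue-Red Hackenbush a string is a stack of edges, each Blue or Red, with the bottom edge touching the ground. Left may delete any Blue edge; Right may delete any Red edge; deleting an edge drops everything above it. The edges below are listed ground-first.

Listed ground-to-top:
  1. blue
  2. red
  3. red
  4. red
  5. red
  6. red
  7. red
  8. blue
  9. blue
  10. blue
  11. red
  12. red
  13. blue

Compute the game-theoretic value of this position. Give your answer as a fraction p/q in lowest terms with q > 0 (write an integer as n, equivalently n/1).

115/4096

G(b) = { 0 | — } — 1
G(br) = { 0 | 1 } — 1/2
G(brr) = { 0 | 1/2, 1 } — 1/4
G(brrr) = { 0 | 1/4, 1/2, 1 } — 1/8
G(brrrr) = { 0 | 1/8, 1/4, 1/2, 1 } — 1/16
G(brrrrr) = { 0 | 1/16, 1/8, 1/4, 1/2, 1 } — 1/32
G(brrrrrr) = { 0 | 1/32, 1/16, 1/8, 1/4, 1/2, 1 } — 1/64
G(brrrrrrb) = { 0, 1/64 | 1/32, 1/16, 1/8, 1/4, 1/2, 1 } — 3/128
G(brrrrrrbb) = { 0, 1/64, 3/128 | 1/32, 1/16, 1/8, 1/4, 1/2, 1 } — 7/256
G(brrrrrrbbb) = { 0, 1/64, 3/128, 7/256 | 1/32, 1/16, 1/8, 1/4, 1/2, 1 } — 15/512
G(brrrrrrbbbr) = { 0, 1/64, 3/128, 7/256 | 15/512, 1/32, 1/16, 1/8, 1/4, 1/2, 1 } — 29/1024
G(brrrrrrbbbrr) = { 0, 1/64, 3/128, 7/256 | 29/1024, 15/512, 1/32, 1/16, 1/8, 1/4, 1/2, 1 } — 57/2048
G(brrrrrrbbbrrb) = { 0, 1/64, 3/128, 7/256, 57/2048 | 29/1024, 15/512, 1/32, 1/16, 1/8, 1/4, 1/2, 1 } — 115/4096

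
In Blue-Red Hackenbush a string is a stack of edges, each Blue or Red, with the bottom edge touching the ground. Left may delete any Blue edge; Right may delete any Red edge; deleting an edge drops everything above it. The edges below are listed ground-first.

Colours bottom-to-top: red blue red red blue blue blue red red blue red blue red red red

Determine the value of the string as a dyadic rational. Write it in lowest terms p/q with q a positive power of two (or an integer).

-12719/16384

r: Left { — }, Right { 0 } → simplest -1
rb: Left { -1 }, Right { 0 } → simplest -1/2
rbr: Left { -1 }, Right { -1/2; 0 } → simplest -3/4
rbrr: Left { -1 }, Right { -3/4; -1/2; 0 } → simplest -7/8
rbrrb: Left { -1; -7/8 }, Right { -3/4; -1/2; 0 } → simplest -13/16
rbrrbb: Left { -1; -7/8; -13/16 }, Right { -3/4; -1/2; 0 } → simplest -25/32
rbrrbbb: Left { -1; -7/8; -13/16; -25/32 }, Right { -3/4; -1/2; 0 } → simplest -49/64
rbrrbbbr: Left { -1; -7/8; -13/16; -25/32 }, Right { -49/64; -3/4; -1/2; 0 } → simplest -99/128
rbrrbbbrr: Left { -1; -7/8; -13/16; -25/32 }, Right { -99/128; -49/64; -3/4; -1/2; 0 } → simplest -199/256
rbrrbbbrrb: Left { -1; -7/8; -13/16; -25/32; -199/256 }, Right { -99/128; -49/64; -3/4; -1/2; 0 } → simplest -397/512
rbrrbbbrrbr: Left { -1; -7/8; -13/16; -25/32; -199/256 }, Right { -397/512; -99/128; -49/64; -3/4; -1/2; 0 } → simplest -795/1024
rbrrbbbrrbrb: Left { -1; -7/8; -13/16; -25/32; -199/256; -795/1024 }, Right { -397/512; -99/128; -49/64; -3/4; -1/2; 0 } → simplest -1589/2048
rbrrbbbrrbrbr: Left { -1; -7/8; -13/16; -25/32; -199/256; -795/1024 }, Right { -1589/2048; -397/512; -99/128; -49/64; -3/4; -1/2; 0 } → simplest -3179/4096
rbrrbbbrrbrbrr: Left { -1; -7/8; -13/16; -25/32; -199/256; -795/1024 }, Right { -3179/4096; -1589/2048; -397/512; -99/128; -49/64; -3/4; -1/2; 0 } → simplest -6359/8192
rbrrbbbrrbrbrrr: Left { -1; -7/8; -13/16; -25/32; -199/256; -795/1024 }, Right { -6359/8192; -3179/4096; -1589/2048; -397/512; -99/128; -49/64; -3/4; -1/2; 0 } → simplest -12719/16384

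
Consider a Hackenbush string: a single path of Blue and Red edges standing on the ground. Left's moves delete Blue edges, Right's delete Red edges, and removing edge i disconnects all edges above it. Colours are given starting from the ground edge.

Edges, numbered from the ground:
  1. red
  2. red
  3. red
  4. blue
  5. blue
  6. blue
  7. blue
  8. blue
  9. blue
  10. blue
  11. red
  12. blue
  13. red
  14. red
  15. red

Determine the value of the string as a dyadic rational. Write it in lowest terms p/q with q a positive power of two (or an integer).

-8239/4096

step 1: add red to get r; options L={ none } R={ 0 } => -1
step 2: add red to get rr; options L={ none } R={ -1 0 } => -2
step 3: add red to get rrr; options L={ none } R={ -2 -1 0 } => -3
step 4: add blue to get rrrb; options L={ -3 } R={ -2 -1 0 } => -5/2
step 5: add blue to get rrrbb; options L={ -3 -5/2 } R={ -2 -1 0 } => -9/4
step 6: add blue to get rrrbbb; options L={ -3 -5/2 -9/4 } R={ -2 -1 0 } => -17/8
step 7: add blue to get rrrbbbb; options L={ -3 -5/2 -9/4 -17/8 } R={ -2 -1 0 } => -33/16
step 8: add blue to get rrrbbbbb; options L={ -3 -5/2 -9/4 -17/8 -33/16 } R={ -2 -1 0 } => -65/32
step 9: add blue to get rrrbbbbbb; options L={ -3 -5/2 -9/4 -17/8 -33/16 -65/32 } R={ -2 -1 0 } => -129/64
step 10: add blue to get rrrbbbbbbb; options L={ -3 -5/2 -9/4 -17/8 -33/16 -65/32 -129/64 } R={ -2 -1 0 } => -257/128
step 11: add red to get rrrbbbbbbbr; options L={ -3 -5/2 -9/4 -17/8 -33/16 -65/32 -129/64 } R={ -257/128 -2 -1 0 } => -515/256
step 12: add blue to get rrrbbbbbbbrb; options L={ -3 -5/2 -9/4 -17/8 -33/16 -65/32 -129/64 -515/256 } R={ -257/128 -2 -1 0 } => -1029/512
step 13: add red to get rrrbbbbbbbrbr; options L={ -3 -5/2 -9/4 -17/8 -33/16 -65/32 -129/64 -515/256 } R={ -1029/512 -257/128 -2 -1 0 } => -2059/1024
step 14: add red to get rrrbbbbbbbrbrr; options L={ -3 -5/2 -9/4 -17/8 -33/16 -65/32 -129/64 -515/256 } R={ -2059/1024 -1029/512 -257/128 -2 -1 0 } => -4119/2048
step 15: add red to get rrrbbbbbbbrbrrr; options L={ -3 -5/2 -9/4 -17/8 -33/16 -65/32 -129/64 -515/256 } R={ -4119/2048 -2059/1024 -1029/512 -257/128 -2 -1 0 } => -8239/4096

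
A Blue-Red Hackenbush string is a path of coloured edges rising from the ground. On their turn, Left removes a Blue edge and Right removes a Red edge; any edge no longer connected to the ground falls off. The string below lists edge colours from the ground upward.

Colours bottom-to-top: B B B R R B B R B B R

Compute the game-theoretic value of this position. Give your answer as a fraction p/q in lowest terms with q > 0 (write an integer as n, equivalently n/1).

621/256

Prefix values for B B B R R B B R B B R via {L|R} + simplicity:
edge 1 of 11 (B): { 0 | · } ⇒ 1
edge 2 of 11 (B): { 0,1 | · } ⇒ 2
edge 3 of 11 (B): { 0,1,2 | · } ⇒ 3
edge 4 of 11 (R): { 0,1,2 | 3 } ⇒ 5/2
edge 5 of 11 (R): { 0,1,2 | 5/2,3 } ⇒ 9/4
edge 6 of 11 (B): { 0,1,2,9/4 | 5/2,3 } ⇒ 19/8
edge 7 of 11 (B): { 0,1,2,9/4,19/8 | 5/2,3 } ⇒ 39/16
edge 8 of 11 (R): { 0,1,2,9/4,19/8 | 39/16,5/2,3 } ⇒ 77/32
edge 9 of 11 (B): { 0,1,2,9/4,19/8,77/32 | 39/16,5/2,3 } ⇒ 155/64
edge 10 of 11 (B): { 0,1,2,9/4,19/8,77/32,155/64 | 39/16,5/2,3 } ⇒ 311/128
edge 11 of 11 (R): { 0,1,2,9/4,19/8,77/32,155/64 | 311/128,39/16,5/2,3 } ⇒ 621/256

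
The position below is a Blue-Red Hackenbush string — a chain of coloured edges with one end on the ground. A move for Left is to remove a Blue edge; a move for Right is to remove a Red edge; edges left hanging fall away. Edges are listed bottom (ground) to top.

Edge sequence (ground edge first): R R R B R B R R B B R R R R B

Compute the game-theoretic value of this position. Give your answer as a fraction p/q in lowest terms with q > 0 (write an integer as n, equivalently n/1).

Build v(s[:k]) for k = 1..15, string s = R R R B R B R R B B R R R R B.
1 of 15 · R · max L −∞ · min R 0 — -1
2 of 15 · RR · max L −∞ · min R -1 — -2
3 of 15 · RRR · max L −∞ · min R -2 — -3
4 of 15 · RRRB · max L -3 · min R -2 — -5/2
5 of 15 · RRRBR · max L -3 · min R -5/2 — -11/4
6 of 15 · RRRBRB · max L -11/4 · min R -5/2 — -21/8
7 of 15 · RRRBRBR · max L -11/4 · min R -21/8 — -43/16
8 of 15 · RRRBRBRR · max L -11/4 · min R -43/16 — -87/32
9 of 15 · RRRBRBRRB · max L -87/32 · min R -43/16 — -173/64
10 of 15 · RRRBRBRRBB · max L -173/64 · min R -43/16 — -345/128
11 of 15 · RRRBRBRRBBR · max L -173/64 · min R -345/128 — -691/256
12 of 15 · RRRBRBRRBBRR · max L -173/64 · min R -691/256 — -1383/512
13 of 15 · RRRBRBRRBBRRR · max L -173/64 · min R -1383/512 — -2767/1024
14 of 15 · RRRBRBRRBBRRRR · max L -173/64 · min R -2767/1024 — -5535/2048
15 of 15 · RRRBRBRRBBRRRRB · max L -5535/2048 · min R -2767/1024 — -11069/4096

-11069/4096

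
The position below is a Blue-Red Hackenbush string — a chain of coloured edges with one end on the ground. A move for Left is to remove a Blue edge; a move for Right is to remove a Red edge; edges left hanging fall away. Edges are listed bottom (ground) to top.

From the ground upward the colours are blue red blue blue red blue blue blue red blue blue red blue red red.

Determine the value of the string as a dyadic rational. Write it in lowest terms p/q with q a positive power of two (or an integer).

14185/16384

value(b) = { 0 |  } so 1
value(br) = { 0 | 1 } so 1/2
value(brb) = { 0 1/2 | 1 } so 3/4
value(brbb) = { 0 1/2 3/4 | 1 } so 7/8
value(brbbr) = { 0 1/2 3/4 | 7/8 1 } so 13/16
value(brbbrb) = { 0 1/2 3/4 13/16 | 7/8 1 } so 27/32
value(brbbrbb) = { 0 1/2 3/4 13/16 27/32 | 7/8 1 } so 55/64
value(brbbrbbb) = { 0 1/2 3/4 13/16 27/32 55/64 | 7/8 1 } so 111/128
value(brbbrbbbr) = { 0 1/2 3/4 13/16 27/32 55/64 | 111/128 7/8 1 } so 221/256
value(brbbrbbbrb) = { 0 1/2 3/4 13/16 27/32 55/64 221/256 | 111/128 7/8 1 } so 443/512
value(brbbrbbbrbb) = { 0 1/2 3/4 13/16 27/32 55/64 221/256 443/512 | 111/128 7/8 1 } so 887/1024
value(brbbrbbbrbbr) = { 0 1/2 3/4 13/16 27/32 55/64 221/256 443/512 | 887/1024 111/128 7/8 1 } so 1773/2048
value(brbbrbbbrbbrb) = { 0 1/2 3/4 13/16 27/32 55/64 221/256 443/512 1773/2048 | 887/1024 111/128 7/8 1 } so 3547/4096
value(brbbrbbbrbbrbr) = { 0 1/2 3/4 13/16 27/32 55/64 221/256 443/512 1773/2048 | 3547/4096 887/1024 111/128 7/8 1 } so 7093/8192
value(brbbrbbbrbbrbrr) = { 0 1/2 3/4 13/16 27/32 55/64 221/256 443/512 1773/2048 | 7093/8192 3547/4096 887/1024 111/128 7/8 1 } so 14185/16384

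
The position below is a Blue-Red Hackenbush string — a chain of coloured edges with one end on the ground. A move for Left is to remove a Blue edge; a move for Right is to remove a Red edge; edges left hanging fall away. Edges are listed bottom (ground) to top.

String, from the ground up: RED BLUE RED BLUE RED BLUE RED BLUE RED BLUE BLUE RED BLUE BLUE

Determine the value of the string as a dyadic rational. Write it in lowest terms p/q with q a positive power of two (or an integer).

-5449/8192

Build v(s[:k]) for k = 1..14, string s = RED BLUE RED BLUE RED BLUE RED BLUE RED BLUE BLUE RED BLUE BLUE.
v_1 [R]  L=[]  R=[0]  — -1
v_2 [RB]  L=[-1]  R=[0]  — -1/2
v_3 [RBR]  L=[-1]  R=[-1/2, 0]  — -3/4
v_4 [RBRB]  L=[-1, -3/4]  R=[-1/2, 0]  — -5/8
v_5 [RBRBR]  L=[-1, -3/4]  R=[-5/8, -1/2, 0]  — -11/16
v_6 [RBRBRB]  L=[-1, -3/4, -11/16]  R=[-5/8, -1/2, 0]  — -21/32
v_7 [RBRBRBR]  L=[-1, -3/4, -11/16]  R=[-21/32, -5/8, -1/2, 0]  — -43/64
v_8 [RBRBRBRB]  L=[-1, -3/4, -11/16, -43/64]  R=[-21/32, -5/8, -1/2, 0]  — -85/128
v_9 [RBRBRBRBR]  L=[-1, -3/4, -11/16, -43/64]  R=[-85/128, -21/32, -5/8, -1/2, 0]  — -171/256
v_10 [RBRBRBRBRB]  L=[-1, -3/4, -11/16, -43/64, -171/256]  R=[-85/128, -21/32, -5/8, -1/2, 0]  — -341/512
v_11 [RBRBRBRBRBB]  L=[-1, -3/4, -11/16, -43/64, -171/256, -341/512]  R=[-85/128, -21/32, -5/8, -1/2, 0]  — -681/1024
v_12 [RBRBRBRBRBBR]  L=[-1, -3/4, -11/16, -43/64, -171/256, -341/512]  R=[-681/1024, -85/128, -21/32, -5/8, -1/2, 0]  — -1363/2048
v_13 [RBRBRBRBRBBRB]  L=[-1, -3/4, -11/16, -43/64, -171/256, -341/512, -1363/2048]  R=[-681/1024, -85/128, -21/32, -5/8, -1/2, 0]  — -2725/4096
v_14 [RBRBRBRBRBBRBB]  L=[-1, -3/4, -11/16, -43/64, -171/256, -341/512, -1363/2048, -2725/4096]  R=[-681/1024, -85/128, -21/32, -5/8, -1/2, 0]  — -5449/8192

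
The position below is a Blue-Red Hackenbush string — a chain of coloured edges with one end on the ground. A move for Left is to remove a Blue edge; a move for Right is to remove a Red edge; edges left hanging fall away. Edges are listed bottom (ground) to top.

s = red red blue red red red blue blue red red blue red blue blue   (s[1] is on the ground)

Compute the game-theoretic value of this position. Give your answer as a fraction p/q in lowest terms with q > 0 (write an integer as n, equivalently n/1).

Build g(s[:k]) for k = 1..14, string s = red red blue red red red blue blue red red blue red blue blue.
g(r) = { (no moves) | 0 } => -1
g(rr) = { (no moves) | -1, 0 } => -2
g(rrb) = { -2 | -1, 0 } => -3/2
g(rrbr) = { -2 | -3/2, -1, 0 } => -7/4
g(rrbrr) = { -2 | -7/4, -3/2, -1, 0 } => -15/8
g(rrbrrr) = { -2 | -15/8, -7/4, -3/2, -1, 0 } => -31/16
g(rrbrrrb) = { -2, -31/16 | -15/8, -7/4, -3/2, -1, 0 } => -61/32
g(rrbrrrbb) = { -2, -31/16, -61/32 | -15/8, -7/4, -3/2, -1, 0 } => -121/64
g(rrbrrrbbr) = { -2, -31/16, -61/32 | -121/64, -15/8, -7/4, -3/2, -1, 0 } => -243/128
g(rrbrrrbbrr) = { -2, -31/16, -61/32 | -243/128, -121/64, -15/8, -7/4, -3/2, -1, 0 } => -487/256
g(rrbrrrbbrrb) = { -2, -31/16, -61/32, -487/256 | -243/128, -121/64, -15/8, -7/4, -3/2, -1, 0 } => -973/512
g(rrbrrrbbrrbr) = { -2, -31/16, -61/32, -487/256 | -973/512, -243/128, -121/64, -15/8, -7/4, -3/2, -1, 0 } => -1947/1024
g(rrbrrrbbrrbrb) = { -2, -31/16, -61/32, -487/256, -1947/1024 | -973/512, -243/128, -121/64, -15/8, -7/4, -3/2, -1, 0 } => -3893/2048
g(rrbrrrbbrrbrbb) = { -2, -31/16, -61/32, -487/256, -1947/1024, -3893/2048 | -973/512, -243/128, -121/64, -15/8, -7/4, -3/2, -1, 0 } => -7785/4096

-7785/4096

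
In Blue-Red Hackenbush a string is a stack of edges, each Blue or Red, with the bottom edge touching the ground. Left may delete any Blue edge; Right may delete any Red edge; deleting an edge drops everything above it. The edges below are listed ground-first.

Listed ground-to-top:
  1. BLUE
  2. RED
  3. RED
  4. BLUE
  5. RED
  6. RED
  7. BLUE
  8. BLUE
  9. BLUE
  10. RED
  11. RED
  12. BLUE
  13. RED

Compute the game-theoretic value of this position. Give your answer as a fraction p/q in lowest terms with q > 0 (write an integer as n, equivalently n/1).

G_1 [B]  L=[0]  R=[·]  gives 1
G_2 [BR]  L=[0]  R=[1]  gives 1/2
G_3 [BRR]  L=[0]  R=[1/2,1]  gives 1/4
G_4 [BRRB]  L=[0,1/4]  R=[1/2,1]  gives 3/8
G_5 [BRRBR]  L=[0,1/4]  R=[3/8,1/2,1]  gives 5/16
G_6 [BRRBRR]  L=[0,1/4]  R=[5/16,3/8,1/2,1]  gives 9/32
G_7 [BRRBRRB]  L=[0,1/4,9/32]  R=[5/16,3/8,1/2,1]  gives 19/64
G_8 [BRRBRRBB]  L=[0,1/4,9/32,19/64]  R=[5/16,3/8,1/2,1]  gives 39/128
G_9 [BRRBRRBBB]  L=[0,1/4,9/32,19/64,39/128]  R=[5/16,3/8,1/2,1]  gives 79/256
G_10 [BRRBRRBBBR]  L=[0,1/4,9/32,19/64,39/128]  R=[79/256,5/16,3/8,1/2,1]  gives 157/512
G_11 [BRRBRRBBBRR]  L=[0,1/4,9/32,19/64,39/128]  R=[157/512,79/256,5/16,3/8,1/2,1]  gives 313/1024
G_12 [BRRBRRBBBRRB]  L=[0,1/4,9/32,19/64,39/128,313/1024]  R=[157/512,79/256,5/16,3/8,1/2,1]  gives 627/2048
G_13 [BRRBRRBBBRRBR]  L=[0,1/4,9/32,19/64,39/128,313/1024]  R=[627/2048,157/512,79/256,5/16,3/8,1/2,1]  gives 1253/4096

1253/4096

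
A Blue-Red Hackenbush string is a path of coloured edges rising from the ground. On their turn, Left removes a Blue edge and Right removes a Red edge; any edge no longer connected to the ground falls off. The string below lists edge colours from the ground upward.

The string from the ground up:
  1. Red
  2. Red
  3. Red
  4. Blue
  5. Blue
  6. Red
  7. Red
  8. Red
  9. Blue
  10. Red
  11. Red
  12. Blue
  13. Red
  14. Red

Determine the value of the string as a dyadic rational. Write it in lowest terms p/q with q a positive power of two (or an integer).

1 of 14 · R · max L −∞ · min R 0 = -1
2 of 14 · RR · max L −∞ · min R -1 = -2
3 of 14 · RRR · max L −∞ · min R -2 = -3
4 of 14 · RRRB · max L -3 · min R -2 = -5/2
5 of 14 · RRRBB · max L -5/2 · min R -2 = -9/4
6 of 14 · RRRBBR · max L -5/2 · min R -9/4 = -19/8
7 of 14 · RRRBBRR · max L -5/2 · min R -19/8 = -39/16
8 of 14 · RRRBBRRR · max L -5/2 · min R -39/16 = -79/32
9 of 14 · RRRBBRRRB · max L -79/32 · min R -39/16 = -157/64
10 of 14 · RRRBBRRRBR · max L -79/32 · min R -157/64 = -315/128
11 of 14 · RRRBBRRRBRR · max L -79/32 · min R -315/128 = -631/256
12 of 14 · RRRBBRRRBRRB · max L -631/256 · min R -315/128 = -1261/512
13 of 14 · RRRBBRRRBRRBR · max L -631/256 · min R -1261/512 = -2523/1024
14 of 14 · RRRBBRRRBRRBRR · max L -631/256 · min R -2523/1024 = -5047/2048

-5047/2048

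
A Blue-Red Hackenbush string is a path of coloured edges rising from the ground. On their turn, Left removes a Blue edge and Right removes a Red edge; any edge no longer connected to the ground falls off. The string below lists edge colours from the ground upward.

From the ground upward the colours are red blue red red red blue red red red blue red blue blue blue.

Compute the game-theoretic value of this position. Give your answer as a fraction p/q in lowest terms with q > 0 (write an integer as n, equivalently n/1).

Prefix values for red blue red red red blue red red red blue red blue blue blue via {L|R} + simplicity:
1 of 14 · r · max L −∞ · min R 0 = -1
2 of 14 · rb · max L -1 · min R 0 = -1/2
3 of 14 · rbr · max L -1 · min R -1/2 = -3/4
4 of 14 · rbrr · max L -1 · min R -3/4 = -7/8
5 of 14 · rbrrr · max L -1 · min R -7/8 = -15/16
6 of 14 · rbrrrb · max L -15/16 · min R -7/8 = -29/32
7 of 14 · rbrrrbr · max L -15/16 · min R -29/32 = -59/64
8 of 14 · rbrrrbrr · max L -15/16 · min R -59/64 = -119/128
9 of 14 · rbrrrbrrr · max L -15/16 · min R -119/128 = -239/256
10 of 14 · rbrrrbrrrb · max L -239/256 · min R -119/128 = -477/512
11 of 14 · rbrrrbrrrbr · max L -239/256 · min R -477/512 = -955/1024
12 of 14 · rbrrrbrrrbrb · max L -955/1024 · min R -477/512 = -1909/2048
13 of 14 · rbrrrbrrrbrbb · max L -1909/2048 · min R -477/512 = -3817/4096
14 of 14 · rbrrrbrrrbrbbb · max L -3817/4096 · min R -477/512 = -7633/8192

-7633/8192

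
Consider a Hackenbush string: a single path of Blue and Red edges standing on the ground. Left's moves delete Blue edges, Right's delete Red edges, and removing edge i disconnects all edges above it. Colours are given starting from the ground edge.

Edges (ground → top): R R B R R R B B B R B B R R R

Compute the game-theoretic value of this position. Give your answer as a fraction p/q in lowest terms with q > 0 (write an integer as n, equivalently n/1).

-15439/8192

1 of 15 · R · max L −∞ · min R 0 ⇒ -1
2 of 15 · RR · max L −∞ · min R -1 ⇒ -2
3 of 15 · RRB · max L -2 · min R -1 ⇒ -3/2
4 of 15 · RRBR · max L -2 · min R -3/2 ⇒ -7/4
5 of 15 · RRBRR · max L -2 · min R -7/4 ⇒ -15/8
6 of 15 · RRBRRR · max L -2 · min R -15/8 ⇒ -31/16
7 of 15 · RRBRRRB · max L -31/16 · min R -15/8 ⇒ -61/32
8 of 15 · RRBRRRBB · max L -61/32 · min R -15/8 ⇒ -121/64
9 of 15 · RRBRRRBBB · max L -121/64 · min R -15/8 ⇒ -241/128
10 of 15 · RRBRRRBBBR · max L -121/64 · min R -241/128 ⇒ -483/256
11 of 15 · RRBRRRBBBRB · max L -483/256 · min R -241/128 ⇒ -965/512
12 of 15 · RRBRRRBBBRBB · max L -965/512 · min R -241/128 ⇒ -1929/1024
13 of 15 · RRBRRRBBBRBBR · max L -965/512 · min R -1929/1024 ⇒ -3859/2048
14 of 15 · RRBRRRBBBRBBRR · max L -965/512 · min R -3859/2048 ⇒ -7719/4096
15 of 15 · RRBRRRBBBRBBRRR · max L -965/512 · min R -7719/4096 ⇒ -15439/8192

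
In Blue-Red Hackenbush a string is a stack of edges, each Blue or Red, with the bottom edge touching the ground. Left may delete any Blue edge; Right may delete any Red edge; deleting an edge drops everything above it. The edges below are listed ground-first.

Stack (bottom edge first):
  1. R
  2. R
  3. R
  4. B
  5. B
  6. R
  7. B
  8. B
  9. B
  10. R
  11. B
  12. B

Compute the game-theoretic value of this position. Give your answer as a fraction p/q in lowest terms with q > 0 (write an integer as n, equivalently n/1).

-1161/512

step 1: add R to get R; options L={ ∅ } R={ 0 } -> -1
step 2: add R to get RR; options L={ ∅ } R={ -1 0 } -> -2
step 3: add R to get RRR; options L={ ∅ } R={ -2 -1 0 } -> -3
step 4: add B to get RRRB; options L={ -3 } R={ -2 -1 0 } -> -5/2
step 5: add B to get RRRBB; options L={ -3 -5/2 } R={ -2 -1 0 } -> -9/4
step 6: add R to get RRRBBR; options L={ -3 -5/2 } R={ -9/4 -2 -1 0 } -> -19/8
step 7: add B to get RRRBBRB; options L={ -3 -5/2 -19/8 } R={ -9/4 -2 -1 0 } -> -37/16
step 8: add B to get RRRBBRBB; options L={ -3 -5/2 -19/8 -37/16 } R={ -9/4 -2 -1 0 } -> -73/32
step 9: add B to get RRRBBRBBB; options L={ -3 -5/2 -19/8 -37/16 -73/32 } R={ -9/4 -2 -1 0 } -> -145/64
step 10: add R to get RRRBBRBBBR; options L={ -3 -5/2 -19/8 -37/16 -73/32 } R={ -145/64 -9/4 -2 -1 0 } -> -291/128
step 11: add B to get RRRBBRBBBRB; options L={ -3 -5/2 -19/8 -37/16 -73/32 -291/128 } R={ -145/64 -9/4 -2 -1 0 } -> -581/256
step 12: add B to get RRRBBRBBBRBB; options L={ -3 -5/2 -19/8 -37/16 -73/32 -291/128 -581/256 } R={ -145/64 -9/4 -2 -1 0 } -> -1161/512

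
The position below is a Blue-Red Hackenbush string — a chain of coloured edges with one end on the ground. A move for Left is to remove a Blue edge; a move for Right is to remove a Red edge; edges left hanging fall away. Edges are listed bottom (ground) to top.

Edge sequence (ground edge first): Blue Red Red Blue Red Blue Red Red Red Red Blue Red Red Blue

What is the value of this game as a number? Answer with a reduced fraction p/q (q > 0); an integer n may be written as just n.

edge 1 of 14 (Blue): { 0 | · } gives 1
edge 2 of 14 (Red): { 0 | 1 } gives 1/2
edge 3 of 14 (Red): { 0 | 1/2, 1 } gives 1/4
edge 4 of 14 (Blue): { 0, 1/4 | 1/2, 1 } gives 3/8
edge 5 of 14 (Red): { 0, 1/4 | 3/8, 1/2, 1 } gives 5/16
edge 6 of 14 (Blue): { 0, 1/4, 5/16 | 3/8, 1/2, 1 } gives 11/32
edge 7 of 14 (Red): { 0, 1/4, 5/16 | 11/32, 3/8, 1/2, 1 } gives 21/64
edge 8 of 14 (Red): { 0, 1/4, 5/16 | 21/64, 11/32, 3/8, 1/2, 1 } gives 41/128
edge 9 of 14 (Red): { 0, 1/4, 5/16 | 41/128, 21/64, 11/32, 3/8, 1/2, 1 } gives 81/256
edge 10 of 14 (Red): { 0, 1/4, 5/16 | 81/256, 41/128, 21/64, 11/32, 3/8, 1/2, 1 } gives 161/512
edge 11 of 14 (Blue): { 0, 1/4, 5/16, 161/512 | 81/256, 41/128, 21/64, 11/32, 3/8, 1/2, 1 } gives 323/1024
edge 12 of 14 (Red): { 0, 1/4, 5/16, 161/512 | 323/1024, 81/256, 41/128, 21/64, 11/32, 3/8, 1/2, 1 } gives 645/2048
edge 13 of 14 (Red): { 0, 1/4, 5/16, 161/512 | 645/2048, 323/1024, 81/256, 41/128, 21/64, 11/32, 3/8, 1/2, 1 } gives 1289/4096
edge 14 of 14 (Blue): { 0, 1/4, 5/16, 161/512, 1289/4096 | 645/2048, 323/1024, 81/256, 41/128, 21/64, 11/32, 3/8, 1/2, 1 } gives 2579/8192

2579/8192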